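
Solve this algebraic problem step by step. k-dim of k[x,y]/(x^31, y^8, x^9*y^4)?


k[x,y]/I, I = (x^31, y^8, x^9*y^4)
Rect: 31x8=248. Corner: (31-9)x(8-4)=88.
dim = 248-88 = 160


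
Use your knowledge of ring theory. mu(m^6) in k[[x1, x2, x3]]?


C(n+d-1,d)=C(8,6)=28


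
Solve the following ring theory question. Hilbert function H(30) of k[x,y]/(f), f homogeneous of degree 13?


H(t)=d for t>=d-1.
d=13, t=30
H(30)=13


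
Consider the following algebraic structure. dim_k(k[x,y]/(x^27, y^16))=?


Basis: x^i*y^j, i<27, j<16
27*16=432


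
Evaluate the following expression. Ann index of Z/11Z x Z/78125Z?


Exponent = lcm of the cyclic orders; pairwise coprime => product.
11^1*5^7=11*78125=859375


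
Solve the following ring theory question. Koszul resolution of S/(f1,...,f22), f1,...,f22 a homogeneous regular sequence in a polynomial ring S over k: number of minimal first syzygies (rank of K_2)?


Regular sequence => Koszul complex is the minimal free resolution.
Syz_1 minimally generated by Koszul relations f_i*e_j - f_j*e_i (i<j): mu(Syz_1) = beta_2 = C(m,2) = m(m-1)/2
m=22
22*21/2 = 231


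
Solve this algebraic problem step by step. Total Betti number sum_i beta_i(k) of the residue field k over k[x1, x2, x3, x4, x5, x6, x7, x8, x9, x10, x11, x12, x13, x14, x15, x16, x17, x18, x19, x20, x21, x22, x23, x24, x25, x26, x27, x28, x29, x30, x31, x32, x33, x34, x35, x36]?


Koszul resolution: beta_i(k)=C(n,i), n=36
sum_i C(36,i) = 2^36 = 68719476736


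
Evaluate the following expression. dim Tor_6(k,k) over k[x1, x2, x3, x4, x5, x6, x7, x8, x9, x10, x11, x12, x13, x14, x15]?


Koszul: C(n,i)=C(15,6)=5005


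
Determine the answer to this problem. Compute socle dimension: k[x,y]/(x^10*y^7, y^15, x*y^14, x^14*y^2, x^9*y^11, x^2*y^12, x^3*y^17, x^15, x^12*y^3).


Socle = ann(m) = span of standard monomials u with x*u, y*u in I (staircase corners).
Redundant generators: x^3*y^17
Minimal generators: x^15, x^14*y^2, x^12*y^3, x^10*y^7, x^9*y^11, x^2*y^12, x*y^14, y^15
Corners: y^14, xy^13, x^8y^11, x^9y^10, x^11y^6, x^13y^2, x^14y
Socle dim=7


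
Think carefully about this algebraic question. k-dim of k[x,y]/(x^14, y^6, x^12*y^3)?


k[x,y]/I, I = (x^14, y^6, x^12*y^3)
Rect: 14x6=84. Corner: (14-12)x(6-3)=6.
dim = 84-6 = 78


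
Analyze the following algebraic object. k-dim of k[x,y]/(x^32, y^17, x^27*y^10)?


k[x,y]/I, I = (x^32, y^17, x^27*y^10)
Rect: 32x17=544. Corner: (32-27)x(17-10)=35.
dim = 544-35 = 509


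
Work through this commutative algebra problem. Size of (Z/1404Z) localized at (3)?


3-primary part: 1404=3^3*52
Size=3^3=27


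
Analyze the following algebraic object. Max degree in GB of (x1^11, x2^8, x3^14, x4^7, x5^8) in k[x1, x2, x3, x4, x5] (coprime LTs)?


Pure powers, coprime LTs => already GB.
Degrees: 11, 8, 14, 7, 8
Max=14


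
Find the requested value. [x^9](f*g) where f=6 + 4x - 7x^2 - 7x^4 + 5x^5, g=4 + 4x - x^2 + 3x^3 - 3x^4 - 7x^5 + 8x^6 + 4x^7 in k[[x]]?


[x^9] = sum a_i*b_j, i+j=9
  -7*4=-28
  -7*-7=49
  5*-3=-15
Sum=6


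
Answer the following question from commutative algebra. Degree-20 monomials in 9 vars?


C(d+n-1,n-1)=C(28,8)=3108105


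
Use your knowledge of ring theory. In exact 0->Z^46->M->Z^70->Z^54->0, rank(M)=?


Alt sum=0:
(-1)^0*46 + (-1)^1*? + (-1)^2*70 + (-1)^3*54=0
rank(M)=62


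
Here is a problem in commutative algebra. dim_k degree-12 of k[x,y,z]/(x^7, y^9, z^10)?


Need i<7, j<9, k<10 with i+j+k=12.
For each i, j ranges over max(0,12-i-9)..min(8,12-i):
  i=0: j in [3,8] -> 6
  i=1: j in [2,8] -> 7
  i=2: j in [1,8] -> 8
  i=3: j in [0,8] -> 9
  i=4: j in [0,8] -> 9
  i=5: j in [0,7] -> 8
  i=6: j in [0,6] -> 7
H(12) = 6+7+8+9+9+8+7 = 54


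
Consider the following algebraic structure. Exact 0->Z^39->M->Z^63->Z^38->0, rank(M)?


Alt sum=0:
(-1)^0*39 + (-1)^1*? + (-1)^2*63 + (-1)^3*38=0
rank(M)=64


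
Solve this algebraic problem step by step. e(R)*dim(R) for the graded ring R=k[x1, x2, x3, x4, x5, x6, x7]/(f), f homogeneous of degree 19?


e(R)=deg(f)=19, dim(R)=7-1=6
e*dim=19*6=114


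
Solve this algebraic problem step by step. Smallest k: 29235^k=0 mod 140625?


29235^k mod 140625:
k=1: 29235
k=2: 107100
k=3: 52875
k=4: 50625
k=5: 84375
k=6: 0
First zero at k = 6


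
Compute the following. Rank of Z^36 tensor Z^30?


rank(M(x)N) = rank(M)*rank(N)
36*30 = 1080


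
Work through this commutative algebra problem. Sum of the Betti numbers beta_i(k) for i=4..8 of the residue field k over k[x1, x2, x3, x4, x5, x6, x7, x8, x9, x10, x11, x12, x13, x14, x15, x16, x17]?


Koszul resolution: beta_i(k)=C(n,i), n=17
C(17,4)=2380, C(17,5)=6188, C(17,6)=12376, C(17,7)=19448, C(17,8)=24310
Sum=64702


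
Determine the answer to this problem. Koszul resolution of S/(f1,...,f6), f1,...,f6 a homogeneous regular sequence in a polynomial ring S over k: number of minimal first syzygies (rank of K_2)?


Regular sequence => Koszul complex is the minimal free resolution.
Syz_1 minimally generated by Koszul relations f_i*e_j - f_j*e_i (i<j): mu(Syz_1) = beta_2 = C(m,2) = m(m-1)/2
m=6
6*5/2 = 15


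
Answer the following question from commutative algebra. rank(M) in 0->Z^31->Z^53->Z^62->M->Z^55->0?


Alt sum=0:
(-1)^0*31 + (-1)^1*53 + (-1)^2*62 + (-1)^3*? + (-1)^4*55=0
rank(M)=95


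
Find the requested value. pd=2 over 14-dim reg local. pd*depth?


pd+depth=14
depth=14-2=12
pd*depth=2*12=24


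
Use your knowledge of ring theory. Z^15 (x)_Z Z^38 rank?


rank(M(x)N) = rank(M)*rank(N)
15*38 = 570


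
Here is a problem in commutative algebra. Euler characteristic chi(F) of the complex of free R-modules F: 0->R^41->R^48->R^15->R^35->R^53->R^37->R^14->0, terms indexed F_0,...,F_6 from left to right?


chi = sum (-1)^i * rank:
(-1)^0*41=41
(-1)^1*48=-48
(-1)^2*15=15
(-1)^3*35=-35
(-1)^4*53=53
(-1)^5*37=-37
(-1)^6*14=14
chi=3


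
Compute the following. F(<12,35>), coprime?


gcd(12,35)=1 => F=ab-a-b=12*35-12-35=420-47=373


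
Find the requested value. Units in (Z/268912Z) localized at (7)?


Local ring = Z/16807Z.
phi(16807) = 7^4*(7-1) = 14406


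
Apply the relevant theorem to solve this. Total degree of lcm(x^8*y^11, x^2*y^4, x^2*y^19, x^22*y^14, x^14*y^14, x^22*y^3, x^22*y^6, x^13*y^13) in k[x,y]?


lcm = componentwise max:
x: max(8,2,2,22,14,22,22,13)=22
y: max(11,4,19,14,14,3,6,13)=19
Total=22+19=41


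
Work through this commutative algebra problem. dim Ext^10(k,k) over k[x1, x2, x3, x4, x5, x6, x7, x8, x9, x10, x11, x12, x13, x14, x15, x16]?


C(n,i)=C(16,10)=8008


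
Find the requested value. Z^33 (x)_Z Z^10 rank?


rank(M(x)N) = rank(M)*rank(N)
33*10 = 330


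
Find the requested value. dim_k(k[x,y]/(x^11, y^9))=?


Basis: x^i*y^j, i<11, j<9
11*9=99


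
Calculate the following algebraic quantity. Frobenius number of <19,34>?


gcd(19,34)=1 => F=ab-a-b=19*34-19-34=646-53=593


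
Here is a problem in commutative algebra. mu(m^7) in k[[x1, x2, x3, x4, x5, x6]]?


C(n+d-1,d)=C(12,7)=792


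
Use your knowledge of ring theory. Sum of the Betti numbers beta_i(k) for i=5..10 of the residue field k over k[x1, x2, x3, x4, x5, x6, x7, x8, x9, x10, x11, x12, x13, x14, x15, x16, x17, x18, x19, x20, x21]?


Koszul resolution: beta_i(k)=C(n,i), n=21
C(21,5)=20349, C(21,6)=54264, C(21,7)=116280, C(21,8)=203490, C(21,9)=293930, C(21,10)=352716
Sum=1041029


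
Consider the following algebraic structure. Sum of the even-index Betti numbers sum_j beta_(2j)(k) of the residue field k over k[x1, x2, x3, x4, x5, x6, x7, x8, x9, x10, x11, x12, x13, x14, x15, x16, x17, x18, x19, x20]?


Koszul resolution: beta_i(k)=C(n,i), n=20
sum_even C(20,i) = 2^(n-1) = 2^19 = 524288


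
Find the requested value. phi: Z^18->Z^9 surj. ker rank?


rank(ker) = 18-9 = 9


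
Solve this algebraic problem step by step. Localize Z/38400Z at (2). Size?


2-primary part: 38400=2^9*75
Size=2^9=512


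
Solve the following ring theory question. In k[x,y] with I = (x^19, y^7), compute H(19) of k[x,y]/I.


k[x,y], I = (x^19, y^7), d = 19
Need i < 19 and d-i < 7.
Range: 13 <= i <= 18.
H(19) = 6


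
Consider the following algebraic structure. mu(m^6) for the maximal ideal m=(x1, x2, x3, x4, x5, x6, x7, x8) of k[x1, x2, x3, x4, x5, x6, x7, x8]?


Graded Nakayama: mu(m^d) = dim_k (m^d/m^(d+1)) = #degree-6 monomials in 8 vars
C(n+d-1,d)=C(13,6)=1716


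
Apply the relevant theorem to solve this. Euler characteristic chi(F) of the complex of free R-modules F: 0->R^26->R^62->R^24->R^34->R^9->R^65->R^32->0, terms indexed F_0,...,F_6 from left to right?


chi = sum (-1)^i * rank:
(-1)^0*26=26
(-1)^1*62=-62
(-1)^2*24=24
(-1)^3*34=-34
(-1)^4*9=9
(-1)^5*65=-65
(-1)^6*32=32
chi=-70


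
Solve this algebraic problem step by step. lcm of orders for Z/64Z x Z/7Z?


Exponent = lcm of the cyclic orders; pairwise coprime => product.
2^6*7^1=64*7=448


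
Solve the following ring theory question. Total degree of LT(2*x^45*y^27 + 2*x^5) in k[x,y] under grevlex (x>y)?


LT: 2*x^45*y^27
deg_x=45, deg_y=27
Total=45+27=72


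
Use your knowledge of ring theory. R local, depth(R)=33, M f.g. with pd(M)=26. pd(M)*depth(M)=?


pd+depth=33
depth=33-26=7
pd*depth=26*7=182


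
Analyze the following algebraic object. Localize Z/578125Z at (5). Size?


5-primary part: 578125=5^6*37
Size=5^6=15625


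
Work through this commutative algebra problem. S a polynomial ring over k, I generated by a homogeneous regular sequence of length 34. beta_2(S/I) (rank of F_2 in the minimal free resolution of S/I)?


Regular sequence => Koszul complex is the minimal free resolution.
Syz_1 minimally generated by Koszul relations f_i*e_j - f_j*e_i (i<j): mu(Syz_1) = beta_2 = C(m,2) = m(m-1)/2
m=34
34*33/2 = 561


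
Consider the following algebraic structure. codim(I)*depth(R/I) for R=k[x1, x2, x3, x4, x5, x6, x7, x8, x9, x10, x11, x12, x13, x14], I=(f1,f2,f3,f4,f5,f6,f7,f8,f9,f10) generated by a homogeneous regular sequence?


codim=10, depth=dim(R/I)=14-10=4
Product=10*4=40


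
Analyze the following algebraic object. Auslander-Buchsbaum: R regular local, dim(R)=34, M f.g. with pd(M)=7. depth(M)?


pd+depth=depth(R)=34
depth=34-7=27


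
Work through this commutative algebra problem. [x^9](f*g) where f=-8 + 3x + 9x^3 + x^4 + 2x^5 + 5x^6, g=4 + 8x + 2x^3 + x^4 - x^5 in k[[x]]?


[x^9] = sum a_i*b_j, i+j=9
  1*-1=-1
  2*1=2
  5*2=10
Sum=11


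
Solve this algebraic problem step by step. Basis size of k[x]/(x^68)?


Basis: 1,x,...,x^67
dim=68


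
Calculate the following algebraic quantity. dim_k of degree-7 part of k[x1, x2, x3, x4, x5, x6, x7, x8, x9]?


C(d+n-1,n-1)=C(15,8)=6435


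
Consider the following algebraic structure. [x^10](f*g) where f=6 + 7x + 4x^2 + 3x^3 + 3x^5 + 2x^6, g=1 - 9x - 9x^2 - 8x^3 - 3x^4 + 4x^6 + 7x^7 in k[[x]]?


[x^10] = sum a_i*b_j, i+j=10
  3*7=21
  2*-3=-6
Sum=15


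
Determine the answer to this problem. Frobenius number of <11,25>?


gcd(11,25)=1 => F=ab-a-b=11*25-11-25=275-36=239


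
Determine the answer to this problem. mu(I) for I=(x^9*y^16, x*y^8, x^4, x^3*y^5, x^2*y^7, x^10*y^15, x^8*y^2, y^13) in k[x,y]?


Remove redundant (divisible by others).
x^8*y^2 redundant.
x^9*y^16 redundant.
x^10*y^15 redundant.
Min: x^4, x^3*y^5, x^2*y^7, x*y^8, y^13
Count=5


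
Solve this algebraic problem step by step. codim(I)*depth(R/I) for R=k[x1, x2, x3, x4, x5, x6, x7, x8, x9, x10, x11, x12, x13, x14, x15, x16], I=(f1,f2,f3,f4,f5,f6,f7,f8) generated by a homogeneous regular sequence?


codim=8, depth=dim(R/I)=16-8=8
Product=8*8=64


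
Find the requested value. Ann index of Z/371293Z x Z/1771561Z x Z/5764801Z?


Exponent = lcm of the cyclic orders; pairwise coprime => product.
13^5*11^6*7^8=371293*1771561*5764801=3791902767748868773


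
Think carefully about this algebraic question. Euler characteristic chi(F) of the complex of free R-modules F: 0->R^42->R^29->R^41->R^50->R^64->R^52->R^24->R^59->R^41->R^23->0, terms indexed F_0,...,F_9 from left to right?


chi = sum (-1)^i * rank:
(-1)^0*42=42
(-1)^1*29=-29
(-1)^2*41=41
(-1)^3*50=-50
(-1)^4*64=64
(-1)^5*52=-52
(-1)^6*24=24
(-1)^7*59=-59
(-1)^8*41=41
(-1)^9*23=-23
chi=-1


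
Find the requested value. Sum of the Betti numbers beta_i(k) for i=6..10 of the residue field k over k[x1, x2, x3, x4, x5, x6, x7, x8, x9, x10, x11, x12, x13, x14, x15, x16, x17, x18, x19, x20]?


Koszul resolution: beta_i(k)=C(n,i), n=20
C(20,6)=38760, C(20,7)=77520, C(20,8)=125970, C(20,9)=167960, C(20,10)=184756
Sum=594966


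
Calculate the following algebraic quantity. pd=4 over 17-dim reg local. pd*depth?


pd+depth=17
depth=17-4=13
pd*depth=4*13=52


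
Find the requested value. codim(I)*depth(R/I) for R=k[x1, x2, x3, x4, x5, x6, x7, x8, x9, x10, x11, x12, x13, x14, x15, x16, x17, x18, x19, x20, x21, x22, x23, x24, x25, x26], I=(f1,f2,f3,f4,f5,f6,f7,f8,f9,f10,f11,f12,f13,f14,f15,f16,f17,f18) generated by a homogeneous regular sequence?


codim=18, depth=dim(R/I)=26-18=8
Product=18*8=144


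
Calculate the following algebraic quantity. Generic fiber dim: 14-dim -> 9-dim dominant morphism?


dim(fiber)=dim(X)-dim(Y)=14-9=5


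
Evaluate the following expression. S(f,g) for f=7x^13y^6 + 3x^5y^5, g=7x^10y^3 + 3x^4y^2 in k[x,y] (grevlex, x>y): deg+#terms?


LT(f)=7x^13y^6, LT(g)=7x^10y^3
lcm(LM)=x^13y^6
S(f,g) (scaled by 49 to clear denominators) = 7*f - 7x^3y^3*g = -21x^7y^5 + 21x^5y^5
2 terms, deg 12.
12+2=14


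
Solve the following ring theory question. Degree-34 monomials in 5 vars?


C(d+n-1,n-1)=C(38,4)=73815


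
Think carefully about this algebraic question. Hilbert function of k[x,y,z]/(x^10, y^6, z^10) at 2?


Need i<10, j<6, k<10 with i+j+k=2.
For each i, j ranges over max(0,2-i-9)..min(5,2-i):
  i=0: j in [0,2] -> 3
  i=1: j in [0,1] -> 2
  i=2: j in [0,0] -> 1
H(2) = 3+2+1 = 6


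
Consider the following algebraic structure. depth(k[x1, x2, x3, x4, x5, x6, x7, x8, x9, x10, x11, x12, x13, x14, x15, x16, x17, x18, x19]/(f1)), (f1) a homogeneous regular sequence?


depth(R)=19
depth(R/I)=19-1=18


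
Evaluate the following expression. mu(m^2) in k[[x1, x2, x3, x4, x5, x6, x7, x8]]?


C(n+d-1,d)=C(9,2)=36


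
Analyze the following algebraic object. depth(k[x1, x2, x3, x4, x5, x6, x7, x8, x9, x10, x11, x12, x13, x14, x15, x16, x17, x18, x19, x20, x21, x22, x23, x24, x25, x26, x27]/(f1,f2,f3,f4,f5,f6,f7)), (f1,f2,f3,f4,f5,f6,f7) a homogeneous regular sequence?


depth(R)=27
depth(R/I)=27-7=20


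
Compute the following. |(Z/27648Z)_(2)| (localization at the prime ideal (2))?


2-primary part: 27648=2^10*27
Size=2^10=1024


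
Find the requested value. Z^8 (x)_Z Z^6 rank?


rank(M(x)N) = rank(M)*rank(N)
8*6 = 48


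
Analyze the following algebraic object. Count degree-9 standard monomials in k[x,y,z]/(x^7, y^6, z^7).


Need i<7, j<6, k<7 with i+j+k=9.
For each i, j ranges over max(0,9-i-6)..min(5,9-i):
  i=0: j in [3,5] -> 3
  i=1: j in [2,5] -> 4
  i=2: j in [1,5] -> 5
  i=3: j in [0,5] -> 6
  i=4: j in [0,5] -> 6
  i=5: j in [0,4] -> 5
  i=6: j in [0,3] -> 4
H(9) = 3+4+5+6+6+5+4 = 33


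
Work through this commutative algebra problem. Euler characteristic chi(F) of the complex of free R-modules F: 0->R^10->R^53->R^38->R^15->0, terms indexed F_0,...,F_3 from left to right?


chi = sum (-1)^i * rank:
(-1)^0*10=10
(-1)^1*53=-53
(-1)^2*38=38
(-1)^3*15=-15
chi=-20


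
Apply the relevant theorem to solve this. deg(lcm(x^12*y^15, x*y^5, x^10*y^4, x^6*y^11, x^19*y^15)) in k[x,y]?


lcm = componentwise max:
x: max(12,1,10,6,19)=19
y: max(15,5,4,11,15)=15
Total=19+15=34


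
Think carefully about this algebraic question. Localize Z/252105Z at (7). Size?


7-primary part: 252105=7^5*15
Size=7^5=16807


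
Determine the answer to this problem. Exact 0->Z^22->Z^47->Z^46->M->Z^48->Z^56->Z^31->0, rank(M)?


Alt sum=0:
(-1)^0*22 + (-1)^1*47 + (-1)^2*46 + (-1)^3*? + (-1)^4*48 + (-1)^5*56 + (-1)^6*31=0
rank(M)=44


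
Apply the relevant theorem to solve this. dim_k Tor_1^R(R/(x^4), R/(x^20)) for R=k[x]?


Tor_1(R/I,R/J)=(I cap J)/IJ=(x^20)/(x^24)
dim=24-20=min(4,20)=4


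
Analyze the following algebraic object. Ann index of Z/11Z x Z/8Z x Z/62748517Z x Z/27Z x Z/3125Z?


Exponent = lcm of the cyclic orders; pairwise coprime => product.
11^1*2^3*13^7*3^3*5^5=11*8*62748517*27*3125=465907738725000


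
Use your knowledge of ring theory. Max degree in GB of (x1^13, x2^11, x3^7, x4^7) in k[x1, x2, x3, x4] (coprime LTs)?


Pure powers, coprime LTs => already GB.
Degrees: 13, 11, 7, 7
Max=13


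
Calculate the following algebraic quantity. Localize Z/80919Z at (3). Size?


3-primary part: 80919=3^7*37
Size=3^7=2187


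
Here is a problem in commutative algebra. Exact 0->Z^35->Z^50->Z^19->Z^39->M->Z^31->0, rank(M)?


Alt sum=0:
(-1)^0*35 + (-1)^1*50 + (-1)^2*19 + (-1)^3*39 + (-1)^4*? + (-1)^5*31=0
rank(M)=66


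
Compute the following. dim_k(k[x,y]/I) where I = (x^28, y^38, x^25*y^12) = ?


k[x,y]/I, I = (x^28, y^38, x^25*y^12)
Rect: 28x38=1064. Corner: (28-25)x(38-12)=78.
dim = 1064-78 = 986


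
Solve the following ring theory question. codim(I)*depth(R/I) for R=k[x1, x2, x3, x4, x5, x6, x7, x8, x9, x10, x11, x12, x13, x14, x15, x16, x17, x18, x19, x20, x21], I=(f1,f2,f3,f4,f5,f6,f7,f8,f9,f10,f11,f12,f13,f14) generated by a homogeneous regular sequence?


codim=14, depth=dim(R/I)=21-14=7
Product=14*7=98


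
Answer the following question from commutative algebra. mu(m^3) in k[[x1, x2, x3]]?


C(n+d-1,d)=C(5,3)=10


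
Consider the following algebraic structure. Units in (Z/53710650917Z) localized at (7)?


Local ring = Z/40353607Z.
phi(40353607) = 7^8*(7-1) = 34588806


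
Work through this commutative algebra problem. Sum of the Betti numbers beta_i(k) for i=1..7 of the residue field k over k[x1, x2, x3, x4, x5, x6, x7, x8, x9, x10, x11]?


Koszul resolution: beta_i(k)=C(n,i), n=11
C(11,1)=11, C(11,2)=55, C(11,3)=165, C(11,4)=330, C(11,5)=462, C(11,6)=462, C(11,7)=330
Sum=1815


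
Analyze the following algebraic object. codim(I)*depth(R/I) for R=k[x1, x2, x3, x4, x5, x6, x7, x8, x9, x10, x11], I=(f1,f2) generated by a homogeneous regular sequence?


codim=2, depth=dim(R/I)=11-2=9
Product=2*9=18


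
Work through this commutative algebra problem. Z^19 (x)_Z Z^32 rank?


rank(M(x)N) = rank(M)*rank(N)
19*32 = 608


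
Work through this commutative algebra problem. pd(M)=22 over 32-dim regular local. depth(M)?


pd+depth=depth(R)=32
depth=32-22=10


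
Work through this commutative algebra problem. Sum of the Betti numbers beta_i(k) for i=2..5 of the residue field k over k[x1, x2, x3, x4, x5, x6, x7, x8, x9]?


Koszul resolution: beta_i(k)=C(n,i), n=9
C(9,2)=36, C(9,3)=84, C(9,4)=126, C(9,5)=126
Sum=372


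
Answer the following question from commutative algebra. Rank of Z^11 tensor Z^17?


rank(M(x)N) = rank(M)*rank(N)
11*17 = 187


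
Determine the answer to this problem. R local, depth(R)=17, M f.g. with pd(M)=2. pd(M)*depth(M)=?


pd+depth=17
depth=17-2=15
pd*depth=2*15=30


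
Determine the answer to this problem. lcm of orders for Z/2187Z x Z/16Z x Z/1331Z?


Exponent = lcm of the cyclic orders; pairwise coprime => product.
3^7*2^4*11^3=2187*16*1331=46574352


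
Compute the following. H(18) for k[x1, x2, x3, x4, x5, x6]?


C(d+n-1,n-1)=C(23,5)=33649


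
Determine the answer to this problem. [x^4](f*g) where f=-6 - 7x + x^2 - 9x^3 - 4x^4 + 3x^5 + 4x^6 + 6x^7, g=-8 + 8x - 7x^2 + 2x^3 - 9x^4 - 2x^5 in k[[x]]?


[x^4] = sum a_i*b_j, i+j=4
  -6*-9=54
  -7*2=-14
  1*-7=-7
  -9*8=-72
  -4*-8=32
Sum=-7


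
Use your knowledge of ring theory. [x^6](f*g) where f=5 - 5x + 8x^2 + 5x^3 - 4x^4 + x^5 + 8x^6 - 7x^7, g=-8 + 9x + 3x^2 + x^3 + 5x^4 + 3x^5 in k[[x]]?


[x^6] = sum a_i*b_j, i+j=6
  -5*3=-15
  8*5=40
  5*1=5
  -4*3=-12
  1*9=9
  8*-8=-64
Sum=-37


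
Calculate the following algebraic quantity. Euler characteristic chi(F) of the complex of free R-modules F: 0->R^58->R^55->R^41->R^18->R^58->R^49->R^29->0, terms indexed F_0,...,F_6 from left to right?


chi = sum (-1)^i * rank:
(-1)^0*58=58
(-1)^1*55=-55
(-1)^2*41=41
(-1)^3*18=-18
(-1)^4*58=58
(-1)^5*49=-49
(-1)^6*29=29
chi=64


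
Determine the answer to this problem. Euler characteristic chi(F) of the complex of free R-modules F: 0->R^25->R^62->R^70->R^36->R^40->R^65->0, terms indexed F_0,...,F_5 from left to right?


chi = sum (-1)^i * rank:
(-1)^0*25=25
(-1)^1*62=-62
(-1)^2*70=70
(-1)^3*36=-36
(-1)^4*40=40
(-1)^5*65=-65
chi=-28


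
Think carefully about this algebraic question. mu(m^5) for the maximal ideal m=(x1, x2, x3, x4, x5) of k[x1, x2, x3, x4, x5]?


Graded Nakayama: mu(m^d) = dim_k (m^d/m^(d+1)) = #degree-5 monomials in 5 vars
C(n+d-1,d)=C(9,5)=126


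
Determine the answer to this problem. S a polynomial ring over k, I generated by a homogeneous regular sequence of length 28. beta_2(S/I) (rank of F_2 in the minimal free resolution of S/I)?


Regular sequence => Koszul complex is the minimal free resolution.
Syz_1 minimally generated by Koszul relations f_i*e_j - f_j*e_i (i<j): mu(Syz_1) = beta_2 = C(m,2) = m(m-1)/2
m=28
28*27/2 = 378


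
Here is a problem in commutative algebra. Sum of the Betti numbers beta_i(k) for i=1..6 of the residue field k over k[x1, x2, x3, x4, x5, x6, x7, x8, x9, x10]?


Koszul resolution: beta_i(k)=C(n,i), n=10
C(10,1)=10, C(10,2)=45, C(10,3)=120, C(10,4)=210, C(10,5)=252, C(10,6)=210
Sum=847


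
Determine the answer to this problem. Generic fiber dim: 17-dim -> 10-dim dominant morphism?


dim(fiber)=dim(X)-dim(Y)=17-10=7


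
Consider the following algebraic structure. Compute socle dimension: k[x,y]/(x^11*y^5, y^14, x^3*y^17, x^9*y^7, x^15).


Socle = ann(m) = span of standard monomials u with x*u, y*u in I (staircase corners).
Redundant generators: x^3*y^17
Minimal generators: x^15, x^11*y^5, x^9*y^7, y^14
Corners: x^8y^13, x^10y^6, x^14y^4
Socle dim=3


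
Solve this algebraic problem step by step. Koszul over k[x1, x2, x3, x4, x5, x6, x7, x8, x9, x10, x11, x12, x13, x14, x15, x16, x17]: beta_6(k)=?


C(n,i)=C(17,6)=12376


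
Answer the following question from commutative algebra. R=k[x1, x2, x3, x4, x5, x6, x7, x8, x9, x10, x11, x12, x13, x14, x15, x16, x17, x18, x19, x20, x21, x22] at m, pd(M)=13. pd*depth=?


pd+depth=22
depth=22-13=9
pd*depth=13*9=117


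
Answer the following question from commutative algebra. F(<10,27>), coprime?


gcd(10,27)=1 => F=ab-a-b=10*27-10-27=270-37=233


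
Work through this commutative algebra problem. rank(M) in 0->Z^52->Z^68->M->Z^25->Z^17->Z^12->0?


Alt sum=0:
(-1)^0*52 + (-1)^1*68 + (-1)^2*? + (-1)^3*25 + (-1)^4*17 + (-1)^5*12=0
rank(M)=36


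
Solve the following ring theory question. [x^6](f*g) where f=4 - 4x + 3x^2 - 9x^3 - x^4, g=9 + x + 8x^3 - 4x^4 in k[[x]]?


[x^6] = sum a_i*b_j, i+j=6
  3*-4=-12
  -9*8=-72
Sum=-84


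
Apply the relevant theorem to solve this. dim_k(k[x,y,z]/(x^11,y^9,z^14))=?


Basis: x^iy^jz^k, i<11,j<9,k<14
11*9*14=1386


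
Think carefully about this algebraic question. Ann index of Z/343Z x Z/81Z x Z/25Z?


Exponent = lcm of the cyclic orders; pairwise coprime => product.
7^3*3^4*5^2=343*81*25=694575


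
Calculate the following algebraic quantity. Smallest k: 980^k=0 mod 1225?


980^k mod 1225:
k=1: 980
k=2: 0
First zero at k = 2


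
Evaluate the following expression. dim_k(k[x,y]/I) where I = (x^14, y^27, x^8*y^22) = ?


k[x,y]/I, I = (x^14, y^27, x^8*y^22)
Rect: 14x27=378. Corner: (14-8)x(27-22)=30.
dim = 378-30 = 348


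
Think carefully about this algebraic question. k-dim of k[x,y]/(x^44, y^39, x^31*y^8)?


k[x,y]/I, I = (x^44, y^39, x^31*y^8)
Rect: 44x39=1716. Corner: (44-31)x(39-8)=403.
dim = 1716-403 = 1313


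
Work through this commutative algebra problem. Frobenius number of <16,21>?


gcd(16,21)=1 => F=ab-a-b=16*21-16-21=336-37=299


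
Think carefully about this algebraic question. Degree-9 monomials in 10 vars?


C(d+n-1,n-1)=C(18,9)=48620


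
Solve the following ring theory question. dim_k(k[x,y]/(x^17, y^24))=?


Basis: x^i*y^j, i<17, j<24
17*24=408


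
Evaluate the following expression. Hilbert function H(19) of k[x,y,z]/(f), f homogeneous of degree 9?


C(21,2)-C(12,2)=210-66=144


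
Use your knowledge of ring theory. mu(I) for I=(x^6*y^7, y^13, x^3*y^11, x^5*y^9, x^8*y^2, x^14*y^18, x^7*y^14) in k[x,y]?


Remove redundant (divisible by others).
x^7*y^14 redundant.
x^14*y^18 redundant.
Min: x^8*y^2, x^6*y^7, x^5*y^9, x^3*y^11, y^13
Count=5


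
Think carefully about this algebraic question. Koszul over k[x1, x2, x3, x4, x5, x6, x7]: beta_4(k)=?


C(n,i)=C(7,4)=35


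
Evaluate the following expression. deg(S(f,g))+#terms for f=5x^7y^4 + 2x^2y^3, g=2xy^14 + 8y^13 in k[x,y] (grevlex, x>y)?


LT(f)=5x^7y^4, LT(g)=2xy^14
lcm(LM)=x^7y^14
S(f,g) (scaled by 10 to clear denominators) = 2y^10*f - 5x^6*g = -40x^6y^13 + 4x^2y^13
2 terms, deg 19.
19+2=21


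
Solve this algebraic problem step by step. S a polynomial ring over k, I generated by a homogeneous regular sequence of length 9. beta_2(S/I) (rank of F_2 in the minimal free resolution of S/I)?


Regular sequence => Koszul complex is the minimal free resolution.
Syz_1 minimally generated by Koszul relations f_i*e_j - f_j*e_i (i<j): mu(Syz_1) = beta_2 = C(m,2) = m(m-1)/2
m=9
9*8/2 = 36


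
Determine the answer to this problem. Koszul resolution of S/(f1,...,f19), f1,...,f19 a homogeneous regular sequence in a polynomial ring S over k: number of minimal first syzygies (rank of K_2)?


Regular sequence => Koszul complex is the minimal free resolution.
Syz_1 minimally generated by Koszul relations f_i*e_j - f_j*e_i (i<j): mu(Syz_1) = beta_2 = C(m,2) = m(m-1)/2
m=19
19*18/2 = 171


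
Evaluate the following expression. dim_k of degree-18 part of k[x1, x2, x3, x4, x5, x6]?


C(d+n-1,n-1)=C(23,5)=33649


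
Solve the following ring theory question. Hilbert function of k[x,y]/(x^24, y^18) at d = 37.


k[x,y], I = (x^24, y^18), d = 37
Need i < 24 and d-i < 18.
Range: 20 <= i <= 23.
H(37) = 4


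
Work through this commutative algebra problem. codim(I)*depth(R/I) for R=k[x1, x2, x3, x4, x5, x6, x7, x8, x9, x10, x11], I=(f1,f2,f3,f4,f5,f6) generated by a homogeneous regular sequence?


codim=6, depth=dim(R/I)=11-6=5
Product=6*5=30


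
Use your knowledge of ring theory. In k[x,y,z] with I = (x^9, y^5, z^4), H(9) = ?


Need i<9, j<5, k<4 with i+j+k=9.
For each i, j ranges over max(0,9-i-3)..min(4,9-i):
  i=0: j in [6,4] -> 0
  i=1: j in [5,4] -> 0
  i=2: j in [4,4] -> 1
  i=3: j in [3,4] -> 2
  i=4: j in [2,4] -> 3
  i=5: j in [1,4] -> 4
  i=6: j in [0,3] -> 4
  i=7: j in [0,2] -> 3
  i=8: j in [0,1] -> 2
H(9) = 0+0+1+2+3+4+4+3+2 = 19


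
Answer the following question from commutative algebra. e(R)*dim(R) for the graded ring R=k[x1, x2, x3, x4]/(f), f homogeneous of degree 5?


e(R)=deg(f)=5, dim(R)=4-1=3
e*dim=5*3=15


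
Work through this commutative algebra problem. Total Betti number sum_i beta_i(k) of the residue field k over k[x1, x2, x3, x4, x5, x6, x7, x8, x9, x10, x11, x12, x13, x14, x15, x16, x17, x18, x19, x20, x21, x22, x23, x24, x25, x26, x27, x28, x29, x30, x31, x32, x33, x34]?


Koszul resolution: beta_i(k)=C(n,i), n=34
sum_i C(34,i) = 2^34 = 17179869184


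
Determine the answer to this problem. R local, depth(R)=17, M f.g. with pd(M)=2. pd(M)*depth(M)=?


pd+depth=17
depth=17-2=15
pd*depth=2*15=30


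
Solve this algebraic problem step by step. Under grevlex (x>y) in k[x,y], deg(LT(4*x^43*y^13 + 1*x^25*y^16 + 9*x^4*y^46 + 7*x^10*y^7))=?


LT: 4*x^43*y^13
deg_x=43, deg_y=13
Total=43+13=56


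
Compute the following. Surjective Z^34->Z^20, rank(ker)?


rank(ker) = 34-20 = 14


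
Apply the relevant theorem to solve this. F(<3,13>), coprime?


gcd(3,13)=1 => F=ab-a-b=3*13-3-13=39-16=23


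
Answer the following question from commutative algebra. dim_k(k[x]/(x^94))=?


Basis: 1,x,...,x^93
dim=94


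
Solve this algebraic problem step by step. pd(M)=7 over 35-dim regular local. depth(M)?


pd+depth=depth(R)=35
depth=35-7=28


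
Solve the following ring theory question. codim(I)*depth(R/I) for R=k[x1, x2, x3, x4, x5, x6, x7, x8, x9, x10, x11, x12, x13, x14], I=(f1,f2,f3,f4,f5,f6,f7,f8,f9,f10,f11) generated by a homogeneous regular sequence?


codim=11, depth=dim(R/I)=14-11=3
Product=11*3=33


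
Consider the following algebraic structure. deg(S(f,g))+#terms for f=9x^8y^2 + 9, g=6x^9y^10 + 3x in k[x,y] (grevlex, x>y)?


LT(f)=9x^8y^2, LT(g)=6x^9y^10
lcm(LM)=x^9y^10
S(f,g) (scaled by 54 to clear denominators) = 6xy^8*f - 9*g = 54xy^8 - 27x
2 terms, deg 9.
9+2=11


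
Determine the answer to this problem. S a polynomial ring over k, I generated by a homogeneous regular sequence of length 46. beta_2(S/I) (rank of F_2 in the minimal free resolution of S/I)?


Regular sequence => Koszul complex is the minimal free resolution.
Syz_1 minimally generated by Koszul relations f_i*e_j - f_j*e_i (i<j): mu(Syz_1) = beta_2 = C(m,2) = m(m-1)/2
m=46
46*45/2 = 1035


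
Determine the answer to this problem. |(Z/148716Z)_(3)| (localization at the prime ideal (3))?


3-primary part: 148716=3^7*68
Size=3^7=2187


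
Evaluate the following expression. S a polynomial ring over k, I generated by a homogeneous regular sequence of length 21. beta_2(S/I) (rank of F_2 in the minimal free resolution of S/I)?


Regular sequence => Koszul complex is the minimal free resolution.
Syz_1 minimally generated by Koszul relations f_i*e_j - f_j*e_i (i<j): mu(Syz_1) = beta_2 = C(m,2) = m(m-1)/2
m=21
21*20/2 = 210


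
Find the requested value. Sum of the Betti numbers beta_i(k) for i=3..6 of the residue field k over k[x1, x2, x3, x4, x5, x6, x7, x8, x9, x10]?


Koszul resolution: beta_i(k)=C(n,i), n=10
C(10,3)=120, C(10,4)=210, C(10,5)=252, C(10,6)=210
Sum=792


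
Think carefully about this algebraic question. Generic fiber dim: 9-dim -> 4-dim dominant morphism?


dim(fiber)=dim(X)-dim(Y)=9-4=5


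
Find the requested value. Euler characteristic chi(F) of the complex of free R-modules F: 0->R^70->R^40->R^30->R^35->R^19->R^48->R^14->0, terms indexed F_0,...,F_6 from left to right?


chi = sum (-1)^i * rank:
(-1)^0*70=70
(-1)^1*40=-40
(-1)^2*30=30
(-1)^3*35=-35
(-1)^4*19=19
(-1)^5*48=-48
(-1)^6*14=14
chi=10


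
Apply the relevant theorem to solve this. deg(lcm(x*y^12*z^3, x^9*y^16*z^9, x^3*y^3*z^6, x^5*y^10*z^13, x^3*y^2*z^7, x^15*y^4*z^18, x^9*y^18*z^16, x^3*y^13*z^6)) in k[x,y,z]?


lcm = componentwise max:
x: max(1,9,3,5,3,15,9,3)=15
y: max(12,16,3,10,2,4,18,13)=18
z: max(3,9,6,13,7,18,16,6)=18
Total=15+18+18=51


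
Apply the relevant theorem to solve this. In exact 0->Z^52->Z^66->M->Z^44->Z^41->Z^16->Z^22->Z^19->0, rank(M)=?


Alt sum=0:
(-1)^0*52 + (-1)^1*66 + (-1)^2*? + (-1)^3*44 + (-1)^4*41 + (-1)^5*16 + (-1)^6*22 + (-1)^7*19=0
rank(M)=30


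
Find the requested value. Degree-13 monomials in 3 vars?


C(d+n-1,n-1)=C(15,2)=105


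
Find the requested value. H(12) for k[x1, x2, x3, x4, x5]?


C(d+n-1,n-1)=C(16,4)=1820


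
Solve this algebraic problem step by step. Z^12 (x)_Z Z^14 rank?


rank(M(x)N) = rank(M)*rank(N)
12*14 = 168


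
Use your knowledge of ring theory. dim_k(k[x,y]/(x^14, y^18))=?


Basis: x^i*y^j, i<14, j<18
14*18=252


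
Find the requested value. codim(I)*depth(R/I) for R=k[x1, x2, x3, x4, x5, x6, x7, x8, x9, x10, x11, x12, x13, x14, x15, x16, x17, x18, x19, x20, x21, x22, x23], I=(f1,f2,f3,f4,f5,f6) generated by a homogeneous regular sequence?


codim=6, depth=dim(R/I)=23-6=17
Product=6*17=102


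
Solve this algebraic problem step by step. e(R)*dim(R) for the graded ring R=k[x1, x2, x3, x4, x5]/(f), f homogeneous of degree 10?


e(R)=deg(f)=10, dim(R)=5-1=4
e*dim=10*4=40


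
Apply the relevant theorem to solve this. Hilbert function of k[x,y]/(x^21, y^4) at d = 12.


k[x,y], I = (x^21, y^4), d = 12
Need i < 21 and d-i < 4.
Range: 9 <= i <= 12.
H(12) = 4


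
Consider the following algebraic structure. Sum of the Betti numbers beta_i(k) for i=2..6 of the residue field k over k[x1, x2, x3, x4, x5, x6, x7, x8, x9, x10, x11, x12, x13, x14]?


Koszul resolution: beta_i(k)=C(n,i), n=14
C(14,2)=91, C(14,3)=364, C(14,4)=1001, C(14,5)=2002, C(14,6)=3003
Sum=6461


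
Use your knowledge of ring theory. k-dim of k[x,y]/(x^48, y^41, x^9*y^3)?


k[x,y]/I, I = (x^48, y^41, x^9*y^3)
Rect: 48x41=1968. Corner: (48-9)x(41-3)=1482.
dim = 1968-1482 = 486


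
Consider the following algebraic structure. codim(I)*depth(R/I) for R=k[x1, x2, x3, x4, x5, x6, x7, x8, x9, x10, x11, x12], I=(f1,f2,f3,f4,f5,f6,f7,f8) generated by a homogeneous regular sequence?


codim=8, depth=dim(R/I)=12-8=4
Product=8*4=32


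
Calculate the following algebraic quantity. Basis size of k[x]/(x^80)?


Basis: 1,x,...,x^79
dim=80


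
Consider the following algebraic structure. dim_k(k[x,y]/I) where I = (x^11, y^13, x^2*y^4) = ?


k[x,y]/I, I = (x^11, y^13, x^2*y^4)
Rect: 11x13=143. Corner: (11-2)x(13-4)=81.
dim = 143-81 = 62


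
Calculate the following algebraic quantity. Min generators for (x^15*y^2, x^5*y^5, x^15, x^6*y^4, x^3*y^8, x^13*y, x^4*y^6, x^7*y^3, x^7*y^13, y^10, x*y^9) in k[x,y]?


Remove redundant (divisible by others).
x^7*y^13 redundant.
x^15*y^2 redundant.
Min: x^15, x^13*y, x^7*y^3, x^6*y^4, x^5*y^5, x^4*y^6, x^3*y^8, x*y^9, y^10
Count=9


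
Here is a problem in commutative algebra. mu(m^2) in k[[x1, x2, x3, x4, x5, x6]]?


C(n+d-1,d)=C(7,2)=21


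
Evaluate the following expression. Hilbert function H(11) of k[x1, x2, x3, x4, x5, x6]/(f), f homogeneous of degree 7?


C(16,5)-C(9,5)=4368-126=4242


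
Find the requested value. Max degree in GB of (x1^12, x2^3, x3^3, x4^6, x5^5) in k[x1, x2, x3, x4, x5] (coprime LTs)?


Pure powers, coprime LTs => already GB.
Degrees: 12, 3, 3, 6, 5
Max=12


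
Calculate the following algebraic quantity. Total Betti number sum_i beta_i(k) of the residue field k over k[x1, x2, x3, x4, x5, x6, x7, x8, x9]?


Koszul resolution: beta_i(k)=C(n,i), n=9
sum_i C(9,i) = 2^9 = 512


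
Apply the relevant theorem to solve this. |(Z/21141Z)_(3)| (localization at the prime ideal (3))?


3-primary part: 21141=3^6*29
Size=3^6=729


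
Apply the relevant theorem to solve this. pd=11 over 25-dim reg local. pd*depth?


pd+depth=25
depth=25-11=14
pd*depth=11*14=154


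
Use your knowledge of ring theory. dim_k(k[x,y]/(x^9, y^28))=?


Basis: x^i*y^j, i<9, j<28
9*28=252


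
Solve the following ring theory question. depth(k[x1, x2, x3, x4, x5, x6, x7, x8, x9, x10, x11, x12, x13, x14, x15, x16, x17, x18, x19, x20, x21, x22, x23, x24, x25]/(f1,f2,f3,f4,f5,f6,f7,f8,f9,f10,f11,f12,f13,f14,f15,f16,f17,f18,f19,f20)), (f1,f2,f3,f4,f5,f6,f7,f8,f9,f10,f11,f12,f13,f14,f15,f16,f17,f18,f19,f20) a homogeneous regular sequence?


depth(R)=25
depth(R/I)=25-20=5


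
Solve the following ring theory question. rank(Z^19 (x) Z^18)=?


rank(M(x)N) = rank(M)*rank(N)
19*18 = 342


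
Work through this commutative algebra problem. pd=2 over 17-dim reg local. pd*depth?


pd+depth=17
depth=17-2=15
pd*depth=2*15=30


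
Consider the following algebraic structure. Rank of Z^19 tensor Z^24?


rank(M(x)N) = rank(M)*rank(N)
19*24 = 456


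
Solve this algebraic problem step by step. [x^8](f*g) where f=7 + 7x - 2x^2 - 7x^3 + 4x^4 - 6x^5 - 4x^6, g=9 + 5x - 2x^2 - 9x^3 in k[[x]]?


[x^8] = sum a_i*b_j, i+j=8
  -6*-9=54
  -4*-2=8
Sum=62


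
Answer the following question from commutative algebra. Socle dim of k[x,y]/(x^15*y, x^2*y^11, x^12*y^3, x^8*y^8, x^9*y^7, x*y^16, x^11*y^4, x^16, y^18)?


Socle = ann(m) = span of standard monomials u with x*u, y*u in I (staircase corners).
Minimal generators: x^16, x^15*y, x^12*y^3, x^11*y^4, x^9*y^7, x^8*y^8, x^2*y^11, x*y^16, y^18
Corners: y^17, xy^15, x^7y^10, x^8y^7, x^10y^6, x^11y^3, x^14y^2, x^15
Socle dim=8


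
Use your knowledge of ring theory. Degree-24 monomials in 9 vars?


C(d+n-1,n-1)=C(32,8)=10518300


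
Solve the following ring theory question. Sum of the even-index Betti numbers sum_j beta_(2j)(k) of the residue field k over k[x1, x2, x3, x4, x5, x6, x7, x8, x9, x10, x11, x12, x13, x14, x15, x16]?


Koszul resolution: beta_i(k)=C(n,i), n=16
sum_even C(16,i) = 2^(n-1) = 2^15 = 32768


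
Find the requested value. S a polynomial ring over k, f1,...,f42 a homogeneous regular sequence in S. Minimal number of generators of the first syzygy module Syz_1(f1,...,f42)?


Regular sequence => Koszul complex is the minimal free resolution.
Syz_1 minimally generated by Koszul relations f_i*e_j - f_j*e_i (i<j): mu(Syz_1) = beta_2 = C(m,2) = m(m-1)/2
m=42
42*41/2 = 861


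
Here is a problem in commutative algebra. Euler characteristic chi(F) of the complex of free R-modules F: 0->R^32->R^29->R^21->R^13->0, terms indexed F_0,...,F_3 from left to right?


chi = sum (-1)^i * rank:
(-1)^0*32=32
(-1)^1*29=-29
(-1)^2*21=21
(-1)^3*13=-13
chi=11


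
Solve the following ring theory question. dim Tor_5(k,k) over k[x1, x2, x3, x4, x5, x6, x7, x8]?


Koszul: C(n,i)=C(8,5)=56


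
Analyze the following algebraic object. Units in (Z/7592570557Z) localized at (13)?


Local ring = Z/62748517Z.
phi(62748517) = 13^6*(13-1) = 57921708


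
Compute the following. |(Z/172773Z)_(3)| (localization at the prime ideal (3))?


3-primary part: 172773=3^7*79
Size=3^7=2187


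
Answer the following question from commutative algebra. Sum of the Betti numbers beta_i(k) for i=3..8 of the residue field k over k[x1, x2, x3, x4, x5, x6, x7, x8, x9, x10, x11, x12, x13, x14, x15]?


Koszul resolution: beta_i(k)=C(n,i), n=15
C(15,3)=455, C(15,4)=1365, C(15,5)=3003, C(15,6)=5005, C(15,7)=6435, C(15,8)=6435
Sum=22698


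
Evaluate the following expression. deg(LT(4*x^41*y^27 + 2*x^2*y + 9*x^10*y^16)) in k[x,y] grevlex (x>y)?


LT: 4*x^41*y^27
deg_x=41, deg_y=27
Total=41+27=68


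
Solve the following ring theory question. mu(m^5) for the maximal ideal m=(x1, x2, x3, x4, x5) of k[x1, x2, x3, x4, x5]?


Graded Nakayama: mu(m^d) = dim_k (m^d/m^(d+1)) = #degree-5 monomials in 5 vars
C(n+d-1,d)=C(9,5)=126


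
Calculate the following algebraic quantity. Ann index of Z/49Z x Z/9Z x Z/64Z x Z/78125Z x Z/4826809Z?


Exponent = lcm of the cyclic orders; pairwise coprime => product.
7^2*3^2*2^6*5^7*13^6=49*9*64*78125*4826809=10643113845000000


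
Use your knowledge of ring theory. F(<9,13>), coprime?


gcd(9,13)=1 => F=ab-a-b=9*13-9-13=117-22=95


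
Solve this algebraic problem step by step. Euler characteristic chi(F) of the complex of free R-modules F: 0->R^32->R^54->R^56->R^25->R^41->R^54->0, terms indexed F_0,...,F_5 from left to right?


chi = sum (-1)^i * rank:
(-1)^0*32=32
(-1)^1*54=-54
(-1)^2*56=56
(-1)^3*25=-25
(-1)^4*41=41
(-1)^5*54=-54
chi=-4


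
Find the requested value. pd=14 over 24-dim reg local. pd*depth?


pd+depth=24
depth=24-14=10
pd*depth=14*10=140


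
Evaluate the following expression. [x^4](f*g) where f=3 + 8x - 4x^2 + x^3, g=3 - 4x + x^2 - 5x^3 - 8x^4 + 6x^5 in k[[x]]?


[x^4] = sum a_i*b_j, i+j=4
  3*-8=-24
  8*-5=-40
  -4*1=-4
  1*-4=-4
Sum=-72


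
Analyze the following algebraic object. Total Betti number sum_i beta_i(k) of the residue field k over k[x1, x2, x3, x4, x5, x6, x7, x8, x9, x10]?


Koszul resolution: beta_i(k)=C(n,i), n=10
sum_i C(10,i) = 2^10 = 1024


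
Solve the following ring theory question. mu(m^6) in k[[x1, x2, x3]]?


C(n+d-1,d)=C(8,6)=28
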